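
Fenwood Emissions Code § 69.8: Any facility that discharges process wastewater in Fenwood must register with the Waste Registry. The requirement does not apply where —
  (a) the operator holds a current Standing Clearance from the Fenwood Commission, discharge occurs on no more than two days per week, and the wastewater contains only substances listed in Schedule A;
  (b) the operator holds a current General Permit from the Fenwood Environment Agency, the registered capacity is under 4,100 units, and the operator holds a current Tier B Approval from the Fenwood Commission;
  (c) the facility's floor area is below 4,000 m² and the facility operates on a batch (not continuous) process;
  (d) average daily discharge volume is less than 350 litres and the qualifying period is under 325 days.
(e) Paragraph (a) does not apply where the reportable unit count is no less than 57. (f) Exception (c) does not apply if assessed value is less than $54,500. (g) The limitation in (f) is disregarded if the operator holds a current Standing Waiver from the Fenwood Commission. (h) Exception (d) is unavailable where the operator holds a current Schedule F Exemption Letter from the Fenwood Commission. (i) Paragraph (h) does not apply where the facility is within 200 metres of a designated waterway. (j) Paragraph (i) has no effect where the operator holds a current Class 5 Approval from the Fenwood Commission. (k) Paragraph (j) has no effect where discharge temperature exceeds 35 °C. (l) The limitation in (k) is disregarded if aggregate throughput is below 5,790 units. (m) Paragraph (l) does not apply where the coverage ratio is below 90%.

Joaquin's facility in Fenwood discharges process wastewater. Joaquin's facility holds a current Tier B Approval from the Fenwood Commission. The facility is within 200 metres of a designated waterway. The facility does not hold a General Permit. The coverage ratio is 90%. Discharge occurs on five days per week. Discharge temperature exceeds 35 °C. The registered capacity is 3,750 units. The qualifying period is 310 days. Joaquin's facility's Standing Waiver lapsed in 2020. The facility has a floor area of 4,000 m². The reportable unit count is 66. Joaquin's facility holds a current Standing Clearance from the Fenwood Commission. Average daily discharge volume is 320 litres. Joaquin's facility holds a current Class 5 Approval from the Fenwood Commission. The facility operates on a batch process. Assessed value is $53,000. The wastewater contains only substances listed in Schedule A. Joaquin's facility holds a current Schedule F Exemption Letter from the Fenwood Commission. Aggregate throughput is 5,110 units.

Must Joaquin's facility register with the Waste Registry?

Exception (a) does not apply: discharge occurs on five days per week.
Exception (b) fails — no General Permit is held.
Exception (c) requires that the facility's floor area is below 4,000 m²; but the facility's floor area is 4,000 m², not below 4,000 m², so (c) is unavailable.
All of (d)'s requirements are met (average daily discharge volume is 320 litres, less than the 350 litres limit; the qualifying period is 310 days, under the 325 days limit). However, paragraphs (h)–(m) must be considered: (h) operates against (d): a current Schedule F Exemption Letter is held. (i) would limit (h) — the facility is within 200 m of a designated waterway — but (j) sets (i) aside: (j) applies — a current Class 5 Approval is held. (k) would limit (j) — discharge temperature exceeds 35 °C — but (l) sets (k) aside: (l) is triggered — aggregate throughput is 5,110 units, below the 5,790 units limit. (m), which would lift (l), does not operate here — the coverage ratio is 90%, not below 90%. So (d) is unavailable.
No exception is made out. Joaquin's facility falls within the general rule.

Yes — Joaquin's facility must register with the Waste Registry.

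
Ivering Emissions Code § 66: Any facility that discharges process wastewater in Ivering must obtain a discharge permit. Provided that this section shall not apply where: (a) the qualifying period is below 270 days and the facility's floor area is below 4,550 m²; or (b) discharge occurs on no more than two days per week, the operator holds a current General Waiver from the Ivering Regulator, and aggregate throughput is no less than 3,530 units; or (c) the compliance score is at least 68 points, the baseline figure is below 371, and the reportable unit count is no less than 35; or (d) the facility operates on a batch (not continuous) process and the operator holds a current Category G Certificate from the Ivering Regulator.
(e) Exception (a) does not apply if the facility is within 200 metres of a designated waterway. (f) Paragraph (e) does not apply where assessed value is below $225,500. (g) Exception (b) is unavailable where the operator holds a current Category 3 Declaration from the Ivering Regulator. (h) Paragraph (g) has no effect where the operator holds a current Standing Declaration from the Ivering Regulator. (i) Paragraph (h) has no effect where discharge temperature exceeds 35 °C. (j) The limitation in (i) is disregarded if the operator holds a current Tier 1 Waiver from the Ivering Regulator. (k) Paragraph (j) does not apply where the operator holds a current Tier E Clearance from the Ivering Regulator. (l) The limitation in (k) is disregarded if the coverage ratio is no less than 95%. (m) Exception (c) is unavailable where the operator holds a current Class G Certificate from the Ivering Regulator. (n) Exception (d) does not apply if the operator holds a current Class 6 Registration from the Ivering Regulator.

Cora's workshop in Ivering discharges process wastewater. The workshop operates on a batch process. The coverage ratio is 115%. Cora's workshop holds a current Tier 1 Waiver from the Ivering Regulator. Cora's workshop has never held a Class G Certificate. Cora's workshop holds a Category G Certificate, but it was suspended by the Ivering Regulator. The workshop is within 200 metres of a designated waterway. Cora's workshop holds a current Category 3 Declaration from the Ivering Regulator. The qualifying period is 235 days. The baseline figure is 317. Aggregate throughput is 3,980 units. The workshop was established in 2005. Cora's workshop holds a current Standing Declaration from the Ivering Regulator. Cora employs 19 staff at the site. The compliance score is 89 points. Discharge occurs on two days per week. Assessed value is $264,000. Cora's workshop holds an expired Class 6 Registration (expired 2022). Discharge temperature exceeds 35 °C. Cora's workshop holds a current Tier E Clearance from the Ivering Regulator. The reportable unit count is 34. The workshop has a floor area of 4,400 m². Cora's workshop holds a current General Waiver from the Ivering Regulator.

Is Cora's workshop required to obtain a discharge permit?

Exception (a)'s conditions are all satisfied: the qualifying period is 235 days, below the 270 days limit; the facility's floor area is 4,400 m², below the 4,550 m² limit. Turning to paragraphs (e)–(f): (e) is engaged — the workshop is within 200 m of a designated waterway. (f), which would lift (e), does not operate here — assessed value is $264,000, not below $225,500. So (a) is unavailable.
Exception (b): discharge occurs on no more than two days per week; a current General Waiver is held; aggregate throughput is 3,980 units, meeting the 3,530 units threshold — every condition holds. Applying paragraphs (g)–(l): (g) is engaged (a current Category 3 Declaration is held), but is set aside by (h): (h) operates against (g): a current Standing Declaration is held. (i) would limit (h) — discharge temperature exceeds 35 °C — but (j) sets (i) aside: (j) operates against (i): a current Tier 1 Waiver is held. (k) is triggered (a current Tier E Clearance is held), but yields to (l): (l) operates — the coverage ratio is 115%, meeting the 95% threshold. (b) remains available.
Exception (c) does not apply: the reportable unit count is 34, short of 35.
Exception (d) requires that the operator holds a current Category G Certificate from the Ivering Regulator; but no current Category G Certificate is held, so (d) is unavailable.

No — exception (b) applies; Cora's workshop is not required to obtain a discharge permit.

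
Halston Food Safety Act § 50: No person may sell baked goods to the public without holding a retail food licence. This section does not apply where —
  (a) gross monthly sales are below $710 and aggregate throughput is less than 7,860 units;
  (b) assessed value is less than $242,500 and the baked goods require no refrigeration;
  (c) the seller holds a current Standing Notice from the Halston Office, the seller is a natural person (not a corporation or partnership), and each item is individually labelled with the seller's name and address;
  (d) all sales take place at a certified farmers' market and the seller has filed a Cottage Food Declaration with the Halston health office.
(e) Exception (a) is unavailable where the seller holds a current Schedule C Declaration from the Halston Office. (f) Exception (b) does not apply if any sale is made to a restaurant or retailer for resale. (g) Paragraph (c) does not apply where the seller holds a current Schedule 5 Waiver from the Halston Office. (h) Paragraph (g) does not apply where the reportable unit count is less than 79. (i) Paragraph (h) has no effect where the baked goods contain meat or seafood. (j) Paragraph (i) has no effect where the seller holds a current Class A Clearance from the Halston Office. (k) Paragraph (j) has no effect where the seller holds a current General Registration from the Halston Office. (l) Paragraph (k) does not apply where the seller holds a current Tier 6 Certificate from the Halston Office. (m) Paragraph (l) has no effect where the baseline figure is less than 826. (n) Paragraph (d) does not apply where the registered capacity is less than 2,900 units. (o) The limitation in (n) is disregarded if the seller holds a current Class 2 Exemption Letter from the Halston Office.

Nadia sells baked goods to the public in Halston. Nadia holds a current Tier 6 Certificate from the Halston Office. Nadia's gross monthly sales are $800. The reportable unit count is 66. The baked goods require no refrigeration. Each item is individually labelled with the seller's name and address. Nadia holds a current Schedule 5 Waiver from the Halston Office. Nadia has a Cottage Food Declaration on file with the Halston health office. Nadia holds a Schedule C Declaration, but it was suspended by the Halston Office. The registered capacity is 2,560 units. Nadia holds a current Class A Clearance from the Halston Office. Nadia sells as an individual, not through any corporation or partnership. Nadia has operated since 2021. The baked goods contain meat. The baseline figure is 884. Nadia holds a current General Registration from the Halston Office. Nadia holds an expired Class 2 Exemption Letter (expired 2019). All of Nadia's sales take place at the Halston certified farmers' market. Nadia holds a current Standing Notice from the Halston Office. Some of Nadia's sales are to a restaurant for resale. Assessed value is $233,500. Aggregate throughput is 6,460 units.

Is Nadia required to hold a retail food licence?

No — exception (c) applies; Nadia is not required to hold a retail food licence.

Exception (a) does not apply: gross monthly sales are $800, not below $710.
Exception (b): assessed value is $233,500, less than the $242,500 limit; the baked goods are shelf-stable — every condition holds. But applying paragraph (f): (f) is triggered — some sales are to a restaurant for resale. So (b) is unavailable.
All of (c)'s requirements are met (a current Standing Notice is held; the seller is a natural person; items are individually labelled). As to paragraphs (g)–(m): (g) operates (a current Schedule 5 Waiver is held), but is displaced by (h): (h) operates against (g): the reportable unit count is 66, less than the 79 limit. (i) is triggered (the baked goods contain meat), but is itself disapplied by (j): (j) operates against (i): a current Class A Clearance is held. (k) operates (a current General Registration is held), but is overridden by (l): (l) operates against (k): a current Tier 6 Certificate is held. (m) is not engaged (the baseline figure is 884, not less than 826), so (l) stands. (c) remains available.
Exception (d)'s conditions are all satisfied: all sales are at a certified farmers' market; a Cottage Food Declaration is on file. Turning to paragraphs (n)–(o): (n) is triggered — the registered capacity is 2,560 units, less than the 2,900 units limit. (o) is not engaged (there is no Class 2 Exemption Letter in force), so (n) stands. So (d) is unavailable.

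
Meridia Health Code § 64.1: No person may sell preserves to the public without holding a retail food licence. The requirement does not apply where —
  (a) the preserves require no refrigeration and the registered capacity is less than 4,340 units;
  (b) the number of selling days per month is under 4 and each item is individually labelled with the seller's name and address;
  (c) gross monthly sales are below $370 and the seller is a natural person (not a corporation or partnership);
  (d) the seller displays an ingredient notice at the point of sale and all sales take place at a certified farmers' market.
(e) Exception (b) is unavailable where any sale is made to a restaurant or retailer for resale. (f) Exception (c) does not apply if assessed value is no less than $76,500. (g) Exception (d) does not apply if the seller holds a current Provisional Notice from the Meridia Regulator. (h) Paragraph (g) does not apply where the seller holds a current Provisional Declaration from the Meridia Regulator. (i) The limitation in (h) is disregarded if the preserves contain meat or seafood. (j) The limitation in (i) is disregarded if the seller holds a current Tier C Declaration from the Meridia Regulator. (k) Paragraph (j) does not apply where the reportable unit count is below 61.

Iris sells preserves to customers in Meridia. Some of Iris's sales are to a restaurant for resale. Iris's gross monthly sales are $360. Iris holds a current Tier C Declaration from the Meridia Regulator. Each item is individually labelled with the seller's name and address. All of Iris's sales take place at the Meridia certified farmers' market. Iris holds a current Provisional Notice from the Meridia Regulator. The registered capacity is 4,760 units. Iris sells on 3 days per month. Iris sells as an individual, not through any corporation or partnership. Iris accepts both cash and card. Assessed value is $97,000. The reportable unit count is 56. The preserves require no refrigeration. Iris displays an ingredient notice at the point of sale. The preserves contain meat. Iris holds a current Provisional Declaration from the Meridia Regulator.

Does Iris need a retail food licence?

Exception (a) fails — the registered capacity is 4,760 units, not less than 4,340 units.
All of (b)'s requirements are met (the number of selling days per month is 3, under the 4 limit; items are individually labelled). Turning to paragraph (e): (e) applies — some sales are to a restaurant for resale. So (b) is unavailable.
Exception (c): gross monthly sales are $360, below the $370 limit; the seller is a natural person — every condition holds. But: (f) is triggered — assessed value is $97,000, meeting the $76,500 threshold. Exception (c) does not apply.
All of (d)'s requirements are met (an ingredient notice is displayed; all sales are at a certified farmers' market). However, paragraphs (g)–(k) must be considered: (g) applies — a current Provisional Notice is held. (h) would limit (g) — a current Provisional Declaration is held — but (i) sets (h) aside: (i) is engaged — the preserves contain meat. (j) would limit (i) — a current Tier C Declaration is held — but (k) sets (j) aside: (k) operates — the reportable unit count is 56, below the 61 limit. Exception (d) does not apply.
No exception displaces § 64.1.

Yes — Iris must hold a retail food licence.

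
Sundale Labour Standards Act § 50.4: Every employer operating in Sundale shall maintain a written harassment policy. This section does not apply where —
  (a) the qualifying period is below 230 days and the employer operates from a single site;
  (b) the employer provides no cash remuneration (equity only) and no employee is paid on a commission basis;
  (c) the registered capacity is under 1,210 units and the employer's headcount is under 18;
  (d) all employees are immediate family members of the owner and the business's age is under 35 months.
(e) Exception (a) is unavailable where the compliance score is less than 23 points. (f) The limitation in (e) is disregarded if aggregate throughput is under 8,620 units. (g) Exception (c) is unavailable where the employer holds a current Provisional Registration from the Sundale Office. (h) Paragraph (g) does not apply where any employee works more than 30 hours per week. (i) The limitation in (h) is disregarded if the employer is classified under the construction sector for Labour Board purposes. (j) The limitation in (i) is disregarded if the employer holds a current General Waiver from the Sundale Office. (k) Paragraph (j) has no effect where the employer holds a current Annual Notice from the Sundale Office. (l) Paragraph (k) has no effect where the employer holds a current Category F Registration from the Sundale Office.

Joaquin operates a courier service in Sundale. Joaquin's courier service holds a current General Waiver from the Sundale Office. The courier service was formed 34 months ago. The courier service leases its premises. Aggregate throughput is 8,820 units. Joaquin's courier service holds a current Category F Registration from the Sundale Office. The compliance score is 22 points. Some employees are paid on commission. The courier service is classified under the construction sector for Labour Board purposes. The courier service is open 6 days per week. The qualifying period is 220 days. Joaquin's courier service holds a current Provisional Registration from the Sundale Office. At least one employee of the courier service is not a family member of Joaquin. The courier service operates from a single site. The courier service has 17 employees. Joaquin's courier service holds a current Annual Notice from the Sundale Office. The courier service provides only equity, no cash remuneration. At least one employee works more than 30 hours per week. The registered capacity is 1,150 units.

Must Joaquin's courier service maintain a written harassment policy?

No — exception (c) applies; Joaquin's courier service is not required to maintain a written harassment policy.

Exception (a) is satisfied on its face — the qualifying period is 220 days, below the 230 days limit; the employer operates from a single site. But: (e) is engaged — the compliance score is 22 points, less than the 23 points limit. (f) is not engaged (aggregate throughput is 8,820 units, not under 8,620 units), so (e) stands. (a) is therefore removed.
Exception (b) requires that no employee is paid on a commission basis; but some employees are paid on commission, so (b) is unavailable.
Exception (c) is satisfied on its face — the registered capacity is 1,150 units, under the 1,210 units limit; the employer's headcount is 17, under the 18 limit. Applying paragraphs (g)–(l): (g) is triggered (a current Provisional Registration is held), but is set aside by (h): (h) operates — at least one employee exceeds 30 hours/week. (i) would limit (h) — the courier service is classified under the construction sector — but (j) sets (i) aside: (j) is triggered — a current General Waiver is held. (k) operates (a current Annual Notice is held), but is set aside by (l): (l) applies — a current Category F Registration is held. Exception (c) stands.
Exception (d) fails — at least one employee is not a family member.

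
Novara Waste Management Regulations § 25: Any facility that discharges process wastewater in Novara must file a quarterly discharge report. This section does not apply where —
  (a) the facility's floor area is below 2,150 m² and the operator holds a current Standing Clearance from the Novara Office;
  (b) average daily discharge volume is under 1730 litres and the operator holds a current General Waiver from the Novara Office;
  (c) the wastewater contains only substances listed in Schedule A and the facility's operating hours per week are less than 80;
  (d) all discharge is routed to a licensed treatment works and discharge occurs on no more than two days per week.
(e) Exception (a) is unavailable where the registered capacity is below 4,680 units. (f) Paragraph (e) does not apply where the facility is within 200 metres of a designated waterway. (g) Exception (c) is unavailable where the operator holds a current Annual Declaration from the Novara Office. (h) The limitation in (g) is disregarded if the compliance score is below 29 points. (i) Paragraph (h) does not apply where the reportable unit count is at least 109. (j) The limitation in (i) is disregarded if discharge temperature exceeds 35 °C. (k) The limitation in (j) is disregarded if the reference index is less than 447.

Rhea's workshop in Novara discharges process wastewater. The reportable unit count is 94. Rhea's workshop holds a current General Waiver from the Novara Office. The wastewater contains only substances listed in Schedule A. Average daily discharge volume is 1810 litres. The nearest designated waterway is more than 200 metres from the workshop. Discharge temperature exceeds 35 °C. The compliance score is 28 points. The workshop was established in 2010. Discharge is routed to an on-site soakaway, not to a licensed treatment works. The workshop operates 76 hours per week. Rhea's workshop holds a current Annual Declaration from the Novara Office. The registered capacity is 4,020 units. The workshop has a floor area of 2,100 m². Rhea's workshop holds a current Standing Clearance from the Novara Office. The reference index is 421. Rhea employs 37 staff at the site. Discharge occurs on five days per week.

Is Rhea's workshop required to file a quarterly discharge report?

No — exception (c) applies; Rhea's workshop is not required to file a quarterly discharge report.

Exception (a) is satisfied on its face — the facility's floor area is 2,100 m², below the 2,150 m² limit; a current Standing Clearance is held. But applying paragraphs (e)–(f): (e) is triggered — the registered capacity is 4,020 units, below the 4,680 units limit. (f) does not operate here (the workshop is more than 200 m from any designated waterway), so (e) stands. Exception (a) does not apply.
Exception (b) does not apply: average daily discharge volume is 1810 litres, not under 1730 litres.
Exception (c) is satisfied on its face — the wastewater is Schedule-A-only; the facility's operating hours per week are 76, less than the 80 limit. Under paragraphs (g)–(k): (g) operates (a current Annual Declaration is held), but is displaced by (h): (h) operates against (g): the compliance score is 28 points, below the 29 points limit. (i) does not operate here (the reportable unit count is 94, short of 109), so (h) stands. So (c) applies.
Exception (d) does not apply: discharge is not routed to a licensed treatment works.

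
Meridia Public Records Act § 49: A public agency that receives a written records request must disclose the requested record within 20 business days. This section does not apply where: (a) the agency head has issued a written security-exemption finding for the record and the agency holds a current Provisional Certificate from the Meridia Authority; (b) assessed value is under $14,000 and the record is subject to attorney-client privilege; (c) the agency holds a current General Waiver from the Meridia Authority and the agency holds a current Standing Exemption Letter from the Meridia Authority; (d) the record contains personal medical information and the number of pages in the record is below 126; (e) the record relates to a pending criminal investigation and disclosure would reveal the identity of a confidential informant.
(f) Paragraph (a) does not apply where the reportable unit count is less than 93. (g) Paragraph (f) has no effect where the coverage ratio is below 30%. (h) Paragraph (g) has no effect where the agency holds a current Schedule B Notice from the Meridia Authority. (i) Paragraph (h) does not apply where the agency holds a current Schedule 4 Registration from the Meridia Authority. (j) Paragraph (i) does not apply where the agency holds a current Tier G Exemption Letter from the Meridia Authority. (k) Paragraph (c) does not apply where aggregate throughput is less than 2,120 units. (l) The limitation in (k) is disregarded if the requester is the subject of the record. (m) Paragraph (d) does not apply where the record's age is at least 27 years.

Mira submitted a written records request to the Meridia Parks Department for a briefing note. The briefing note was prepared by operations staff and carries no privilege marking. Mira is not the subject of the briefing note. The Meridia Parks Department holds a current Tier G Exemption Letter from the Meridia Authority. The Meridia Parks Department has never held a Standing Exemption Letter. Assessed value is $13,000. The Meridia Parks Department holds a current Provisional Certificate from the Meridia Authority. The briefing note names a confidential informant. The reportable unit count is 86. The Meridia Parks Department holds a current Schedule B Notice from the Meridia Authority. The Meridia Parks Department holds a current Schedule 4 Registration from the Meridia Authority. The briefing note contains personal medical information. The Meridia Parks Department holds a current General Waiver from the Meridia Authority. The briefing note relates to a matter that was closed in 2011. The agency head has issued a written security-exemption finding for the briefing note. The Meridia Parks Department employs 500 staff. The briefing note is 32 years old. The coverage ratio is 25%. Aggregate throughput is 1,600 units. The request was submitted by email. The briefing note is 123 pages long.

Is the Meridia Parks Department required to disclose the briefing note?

Exception (a) is satisfied on its face — a written security-exemption finding has been issued; a current Provisional Certificate is held. But: (f) operates against (a): the reportable unit count is 86, less than the 93 limit. (g) applies (the coverage ratio is 25%, below the 30% limit), but is overridden by (h): (h) operates against (g): a current Schedule B Notice is held. (i) operates (a current Schedule 4 Registration is held), but is overridden by (j): (j) operates against (i): a current Tier G Exemption Letter is held. (a) is therefore removed.
Exception (b) requires that the record is subject to attorney-client privilege; but the briefing note carries no privilege marking, so (b) is unavailable.
Exception (c) fails — no current Standing Exemption Letter is held.
All of (d)'s requirements are met (the briefing note contains personal medical information; the number of pages in the record is 123, below the 126 limit). However, paragraph (m) must be considered: (m) operates against (d): the record's age is 32 years, meeting the 27 years threshold. (d) is therefore removed.
Exception (e) does not apply: the briefing note relates to a closed matter.
No exception is made out. the Meridia Parks Department falls within the general rule.

Yes — the Meridia Parks Department must disclose the briefing note.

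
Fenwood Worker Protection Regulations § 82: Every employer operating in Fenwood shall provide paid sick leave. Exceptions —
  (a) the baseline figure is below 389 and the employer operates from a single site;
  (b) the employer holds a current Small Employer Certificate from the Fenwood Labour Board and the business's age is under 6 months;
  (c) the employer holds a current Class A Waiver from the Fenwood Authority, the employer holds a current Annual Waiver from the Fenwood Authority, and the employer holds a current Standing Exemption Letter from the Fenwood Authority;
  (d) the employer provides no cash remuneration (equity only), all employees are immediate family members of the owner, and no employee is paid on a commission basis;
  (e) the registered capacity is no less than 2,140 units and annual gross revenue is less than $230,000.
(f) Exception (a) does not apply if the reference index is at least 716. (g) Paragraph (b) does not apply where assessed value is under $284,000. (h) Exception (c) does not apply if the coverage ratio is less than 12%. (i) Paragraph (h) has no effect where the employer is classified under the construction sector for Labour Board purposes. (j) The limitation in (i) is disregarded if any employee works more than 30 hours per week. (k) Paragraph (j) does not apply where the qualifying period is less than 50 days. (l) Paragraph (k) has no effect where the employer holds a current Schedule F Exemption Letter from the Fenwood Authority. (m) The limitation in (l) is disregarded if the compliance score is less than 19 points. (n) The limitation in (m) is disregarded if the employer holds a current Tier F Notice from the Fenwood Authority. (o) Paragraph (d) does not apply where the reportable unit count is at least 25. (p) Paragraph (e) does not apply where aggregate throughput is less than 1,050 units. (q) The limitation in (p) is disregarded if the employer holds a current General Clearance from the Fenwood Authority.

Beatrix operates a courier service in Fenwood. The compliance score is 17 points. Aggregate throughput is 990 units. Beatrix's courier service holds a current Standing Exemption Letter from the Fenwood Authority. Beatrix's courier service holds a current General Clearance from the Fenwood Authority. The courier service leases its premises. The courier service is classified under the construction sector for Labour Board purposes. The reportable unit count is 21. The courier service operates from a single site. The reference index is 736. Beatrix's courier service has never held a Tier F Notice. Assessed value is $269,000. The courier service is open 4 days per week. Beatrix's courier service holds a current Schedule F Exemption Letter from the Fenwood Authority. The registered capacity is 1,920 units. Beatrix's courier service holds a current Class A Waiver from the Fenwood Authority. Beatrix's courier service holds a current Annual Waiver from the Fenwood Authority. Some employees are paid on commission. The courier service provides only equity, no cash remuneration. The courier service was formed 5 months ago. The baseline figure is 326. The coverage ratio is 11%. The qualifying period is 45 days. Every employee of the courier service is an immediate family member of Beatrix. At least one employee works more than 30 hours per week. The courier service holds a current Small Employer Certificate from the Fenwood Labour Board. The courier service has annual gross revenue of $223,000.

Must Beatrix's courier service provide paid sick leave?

All of (a)'s requirements are met (the baseline figure is 326, below the 389 limit; the employer operates from a single site). But: (f) operates — the reference index is 736, meeting the 716 threshold. (a) is therefore removed.
Exception (b): a current Small Employer Certificate is held; the business's age is 5 months, under the 6 months limit — every condition holds. But applying paragraph (g): (g) operates against (b): assessed value is $269,000, under the $284,000 limit. So (b) is unavailable.
Exception (c): a current Class A Waiver is held; a current Annual Waiver is held; a current Standing Exemption Letter is held — every condition holds. Considering the limiting provisions: (h) would limit (c) — the coverage ratio is 11%, less than the 12% limit — but (i) sets (h) aside: (i) operates against (h): the courier service is classified under the construction sector. (j) is triggered (at least one employee exceeds 30 hours/week), but is itself disapplied by (k): (k) is engaged — the qualifying period is 45 days, less than the 50 days limit. (l) is triggered (a current Schedule F Exemption Letter is held), but is overridden by (m): (m) is triggered — the compliance score is 17 points, less than the 19 points limit. (n) is not engaged (no current Tier F Notice is held), so (m) stands. Exception (c) stands.
Exception (d) requires that no employee is paid on a commission basis; but some employees are paid on commission, so (d) is unavailable.
Exception (e) requires that the registered capacity is no less than 2,140 units; but the registered capacity is 1,920 units, short of 2,140 units, so (e) is unavailable.

No — exception (c) applies; Beatrix's courier service is not required to provide paid sick leave.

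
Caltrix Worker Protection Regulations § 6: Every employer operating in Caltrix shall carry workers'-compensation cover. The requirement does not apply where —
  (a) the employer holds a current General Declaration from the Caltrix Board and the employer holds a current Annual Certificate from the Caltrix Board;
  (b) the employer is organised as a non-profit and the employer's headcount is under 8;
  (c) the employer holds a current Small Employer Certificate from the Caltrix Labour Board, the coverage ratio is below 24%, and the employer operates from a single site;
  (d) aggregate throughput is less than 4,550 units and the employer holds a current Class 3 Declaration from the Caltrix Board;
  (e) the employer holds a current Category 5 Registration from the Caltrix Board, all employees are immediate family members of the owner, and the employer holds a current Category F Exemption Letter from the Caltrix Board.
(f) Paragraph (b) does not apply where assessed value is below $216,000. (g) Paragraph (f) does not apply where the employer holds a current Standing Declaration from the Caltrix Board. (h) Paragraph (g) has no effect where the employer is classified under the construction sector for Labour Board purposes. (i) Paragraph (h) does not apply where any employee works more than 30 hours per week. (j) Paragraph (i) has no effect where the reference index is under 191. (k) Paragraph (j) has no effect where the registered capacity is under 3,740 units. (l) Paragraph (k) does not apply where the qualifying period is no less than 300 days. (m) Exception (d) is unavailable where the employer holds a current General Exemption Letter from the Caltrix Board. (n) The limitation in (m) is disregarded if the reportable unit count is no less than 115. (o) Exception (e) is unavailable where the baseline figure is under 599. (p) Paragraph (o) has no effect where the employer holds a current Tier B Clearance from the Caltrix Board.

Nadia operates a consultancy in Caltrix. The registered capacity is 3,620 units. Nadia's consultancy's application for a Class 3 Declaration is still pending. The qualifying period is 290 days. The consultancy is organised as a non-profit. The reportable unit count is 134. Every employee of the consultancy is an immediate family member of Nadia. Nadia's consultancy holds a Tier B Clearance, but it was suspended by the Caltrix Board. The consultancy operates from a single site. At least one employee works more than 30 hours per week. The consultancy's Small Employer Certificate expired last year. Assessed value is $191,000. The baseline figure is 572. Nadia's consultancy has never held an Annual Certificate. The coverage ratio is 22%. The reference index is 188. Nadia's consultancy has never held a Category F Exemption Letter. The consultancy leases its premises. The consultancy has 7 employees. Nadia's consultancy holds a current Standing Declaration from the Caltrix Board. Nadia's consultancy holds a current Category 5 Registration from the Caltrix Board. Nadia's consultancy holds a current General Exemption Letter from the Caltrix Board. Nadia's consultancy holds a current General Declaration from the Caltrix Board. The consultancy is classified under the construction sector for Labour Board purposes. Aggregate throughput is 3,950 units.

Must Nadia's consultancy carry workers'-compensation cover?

Exception (a) fails — the Annual Certificate is not current.
Exception (b): the employer is a non-profit; the employer's headcount is 7, under the 8 limit — every condition holds. As to paragraphs (f)–(l): (f) would limit (b) — assessed value is $191,000, below the $216,000 limit — but (g) sets (f) aside: (g) applies — a current Standing Declaration is held. (h) applies (the consultancy is classified under the construction sector), but is overridden by (i): (i) operates against (h): at least one employee exceeds 30 hours/week. (j) operates (the reference index is 188, under the 191 limit), but is set aside by (k): (k) operates against (j): the registered capacity is 3,620 units, under the 3,740 units limit. (l) is not triggered (the qualifying period is 290 days, short of 300 days), so (k) stands. So (b) applies.
Exception (c) requires that the employer holds a current Small Employer Certificate from the Caltrix Labour Board; but the Small Employer Certificate has expired, so (c) is unavailable.
Exception (d) fails — no current Class 3 Declaration is held.
Exception (e) does not apply: there is no Category F Exemption Letter in force.

No — exception (b) applies; Nadia's consultancy is not required to carry workers'-compensation cover.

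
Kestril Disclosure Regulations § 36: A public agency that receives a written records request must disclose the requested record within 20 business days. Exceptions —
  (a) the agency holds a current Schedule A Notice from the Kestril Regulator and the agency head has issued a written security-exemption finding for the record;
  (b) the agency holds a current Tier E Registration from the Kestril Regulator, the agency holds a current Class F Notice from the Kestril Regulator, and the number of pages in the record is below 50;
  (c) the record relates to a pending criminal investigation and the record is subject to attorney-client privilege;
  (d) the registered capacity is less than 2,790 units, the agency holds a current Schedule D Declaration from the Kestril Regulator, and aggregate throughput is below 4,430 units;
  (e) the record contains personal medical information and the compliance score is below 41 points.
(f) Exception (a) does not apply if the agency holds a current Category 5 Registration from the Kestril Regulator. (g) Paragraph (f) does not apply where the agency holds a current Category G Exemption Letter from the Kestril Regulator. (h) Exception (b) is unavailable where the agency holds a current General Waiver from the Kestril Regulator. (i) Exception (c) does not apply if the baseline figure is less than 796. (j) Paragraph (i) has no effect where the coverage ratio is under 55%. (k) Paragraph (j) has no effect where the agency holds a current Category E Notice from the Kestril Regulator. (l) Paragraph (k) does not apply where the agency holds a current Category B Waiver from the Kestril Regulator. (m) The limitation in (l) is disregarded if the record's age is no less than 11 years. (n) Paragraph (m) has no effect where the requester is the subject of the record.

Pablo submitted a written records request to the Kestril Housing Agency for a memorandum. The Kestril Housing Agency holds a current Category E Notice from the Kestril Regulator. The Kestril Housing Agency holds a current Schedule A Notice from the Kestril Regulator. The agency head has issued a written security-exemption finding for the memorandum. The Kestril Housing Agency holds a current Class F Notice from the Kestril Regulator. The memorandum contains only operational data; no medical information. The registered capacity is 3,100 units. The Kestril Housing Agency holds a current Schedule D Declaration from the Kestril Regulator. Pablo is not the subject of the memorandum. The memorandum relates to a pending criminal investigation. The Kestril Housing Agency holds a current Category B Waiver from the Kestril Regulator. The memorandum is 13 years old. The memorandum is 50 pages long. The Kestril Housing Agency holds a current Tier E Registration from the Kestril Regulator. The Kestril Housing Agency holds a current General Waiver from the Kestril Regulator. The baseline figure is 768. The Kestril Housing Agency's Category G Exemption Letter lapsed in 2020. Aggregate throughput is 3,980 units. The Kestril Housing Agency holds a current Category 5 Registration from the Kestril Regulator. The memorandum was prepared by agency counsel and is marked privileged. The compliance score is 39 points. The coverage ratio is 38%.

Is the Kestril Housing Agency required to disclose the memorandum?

Yes — the Kestril Housing Agency must disclose the memorandum.

All of (a)'s requirements are met (a current Schedule A Notice is held; a written security-exemption finding has been issued). Turning to paragraphs (f)–(g): (f) is engaged — a current Category 5 Registration is held. (g) does not operate here (the Category G Exemption Letter is not current), so (f) stands. (a) is therefore removed.
Exception (b) requires that the number of pages in the record is below 50; but the number of pages in the record is 50, not below 50, so (b) is unavailable.
Exception (c): the memorandum relates to a pending investigation; the memorandum is privileged — every condition holds. However, paragraphs (i)–(n) must be considered: (i) is engaged — the baseline figure is 768, less than the 796 limit. (j) is triggered (the coverage ratio is 38%, under the 55% limit), but is displaced by (k): (k) operates against (j): a current Category E Notice is held. (l) would limit (k) — a current Category B Waiver is held — but (m) sets (l) aside: (m) is triggered — the record's age is 13 years, meeting the 11 years threshold. (n), which would lift (m), is inapplicable — Pablo is not the subject of the memorandum. Exception (c) does not apply.
Exception (d) requires that the registered capacity is less than 2,790 units; but the registered capacity is 3,100 units, not less than 2,790 units, so (d) is unavailable.
Exception (e) requires that the record contains personal medical information; but the memorandum contains only operational data, so (e) is unavailable.
No exception displaces § 36.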